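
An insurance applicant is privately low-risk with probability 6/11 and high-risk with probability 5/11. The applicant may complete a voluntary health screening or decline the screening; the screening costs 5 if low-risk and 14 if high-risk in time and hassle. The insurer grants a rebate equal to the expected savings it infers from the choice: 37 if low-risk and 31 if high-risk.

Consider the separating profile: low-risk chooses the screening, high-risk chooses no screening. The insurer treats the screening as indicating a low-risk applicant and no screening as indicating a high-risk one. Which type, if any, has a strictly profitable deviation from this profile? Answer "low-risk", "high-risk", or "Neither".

Neither

The screening pays 37; no screening pays 31.
low-risk: assigned the screening, nets 37 − 5 = 32; deviating to no screening nets 31.
high-risk: assigned no screening, nets 31; deviating to the screening nets 37 − 14 = 23.
Both types strictly prefer their assigned action; no profitable deviation.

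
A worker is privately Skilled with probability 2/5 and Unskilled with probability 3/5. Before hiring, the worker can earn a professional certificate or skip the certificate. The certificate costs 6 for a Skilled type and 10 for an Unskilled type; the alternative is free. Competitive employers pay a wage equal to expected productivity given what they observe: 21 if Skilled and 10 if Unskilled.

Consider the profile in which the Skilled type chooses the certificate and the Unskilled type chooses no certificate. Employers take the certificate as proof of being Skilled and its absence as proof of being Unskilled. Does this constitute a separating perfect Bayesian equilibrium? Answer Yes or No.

No

Under these beliefs, the certificate earns wage 21 and no certificate earns wage 10.
Skilled: the certificate nets 21 − 6 = 15; no certificate nets 10. Skilled prefers the certificate.
Unskilled: the certificate nets 21 − 10 = 11; no certificate nets 10. Unskilled would deviate to the certificate.
Unskilled has a profitable deviation, so the profile is not an equilibrium.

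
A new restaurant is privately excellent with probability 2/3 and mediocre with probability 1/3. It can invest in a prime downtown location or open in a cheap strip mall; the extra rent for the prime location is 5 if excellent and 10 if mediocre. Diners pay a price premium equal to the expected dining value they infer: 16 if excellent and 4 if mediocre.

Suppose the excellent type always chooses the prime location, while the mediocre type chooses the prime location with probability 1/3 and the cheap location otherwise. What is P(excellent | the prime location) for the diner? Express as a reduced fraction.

P(the prime location) = (2/3)·1 + (1/3)·(1/3) = 7/9.
By Bayes' rule, P(excellent | the prime location) = (2/3) / (7/9) = 6/7.

6/7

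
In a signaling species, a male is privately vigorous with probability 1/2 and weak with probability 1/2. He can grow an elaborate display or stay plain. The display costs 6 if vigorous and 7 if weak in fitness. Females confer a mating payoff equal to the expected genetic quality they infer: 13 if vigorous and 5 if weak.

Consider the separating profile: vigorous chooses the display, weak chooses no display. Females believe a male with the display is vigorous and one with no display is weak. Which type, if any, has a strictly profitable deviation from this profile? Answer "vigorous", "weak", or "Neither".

weak

The display pays 13; no display pays 5.
vigorous: assigned the display, nets 13 − 6 = 7; deviating to no display nets 5.
weak: assigned no display, nets 5; deviating to the display nets 13 − 7 = 6.
The weak type gains 1 by deviating.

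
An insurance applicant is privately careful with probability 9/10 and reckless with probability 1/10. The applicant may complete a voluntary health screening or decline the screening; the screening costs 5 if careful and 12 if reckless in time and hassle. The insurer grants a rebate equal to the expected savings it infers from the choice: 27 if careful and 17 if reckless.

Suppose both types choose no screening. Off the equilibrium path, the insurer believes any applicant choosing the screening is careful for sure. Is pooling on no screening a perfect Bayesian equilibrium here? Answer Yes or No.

On path, the insurer holds the prior and pays 9/10·27 + 1/10·17 = 26. Off path (the screening), believing careful, it pays 27.
careful: no screening nets 26; the screening nets 27 − 5 = 22. careful stays.
reckless: no screening nets 26; the screening nets 27 − 12 = 15. reckless stays.
No type deviates, so pooling is sustained.

Yes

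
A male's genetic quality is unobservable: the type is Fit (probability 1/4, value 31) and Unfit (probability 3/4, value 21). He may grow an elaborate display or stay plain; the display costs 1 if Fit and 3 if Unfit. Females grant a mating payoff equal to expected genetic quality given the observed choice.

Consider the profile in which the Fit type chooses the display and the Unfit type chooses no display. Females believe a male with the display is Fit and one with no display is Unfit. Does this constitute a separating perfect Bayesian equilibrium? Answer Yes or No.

Under these beliefs, the display earns mating payoff 31 and no display earns mating payoff 21.
Fit: the display nets 31 − 1 = 30; no display nets 21. Fit prefers the display.
Unfit: the display nets 31 − 3 = 28; no display nets 21. Unfit would deviate to the display.
Unfit has a profitable deviation, so the profile is not an equilibrium.

No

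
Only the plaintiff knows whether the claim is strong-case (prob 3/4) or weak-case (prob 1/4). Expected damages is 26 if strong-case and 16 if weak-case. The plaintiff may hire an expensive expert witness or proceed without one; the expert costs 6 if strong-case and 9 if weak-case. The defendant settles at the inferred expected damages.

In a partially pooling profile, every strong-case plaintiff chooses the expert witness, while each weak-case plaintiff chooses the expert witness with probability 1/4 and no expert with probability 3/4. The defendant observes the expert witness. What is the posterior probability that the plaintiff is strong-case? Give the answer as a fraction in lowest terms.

12/13

P(the expert witness) = (3/4)·1 + (1/4)·(1/4) = 13/16.
By Bayes' rule, P(strong-case | the expert witness) = (3/4) / (13/16) = 12/13.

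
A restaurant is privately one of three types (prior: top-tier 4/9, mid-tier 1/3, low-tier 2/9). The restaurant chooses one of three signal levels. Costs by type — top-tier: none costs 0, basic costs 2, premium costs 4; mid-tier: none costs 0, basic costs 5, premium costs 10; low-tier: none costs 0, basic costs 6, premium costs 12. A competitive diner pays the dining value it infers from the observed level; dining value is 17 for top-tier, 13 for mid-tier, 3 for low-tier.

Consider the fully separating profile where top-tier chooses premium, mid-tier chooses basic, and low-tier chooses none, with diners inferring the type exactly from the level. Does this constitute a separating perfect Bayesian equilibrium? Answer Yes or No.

No

Separating price premiums: premium → 17, basic → 13, none → 3.
top-tier (assigned premium): none: 3 − 0 = 3; basic: 13 − 2 = 11; premium: 17 − 4 = 13. top-tier stays.
mid-tier (assigned basic): none: 3 − 0 = 3; basic: 13 − 5 = 8; premium: 17 − 10 = 7. mid-tier stays.
low-tier (assigned none): none: 3 − 0 = 3; basic: 13 − 6 = 7; premium: 17 − 12 = 5. low-tier prefers basic.
At least one type deviates; the separating profile fails.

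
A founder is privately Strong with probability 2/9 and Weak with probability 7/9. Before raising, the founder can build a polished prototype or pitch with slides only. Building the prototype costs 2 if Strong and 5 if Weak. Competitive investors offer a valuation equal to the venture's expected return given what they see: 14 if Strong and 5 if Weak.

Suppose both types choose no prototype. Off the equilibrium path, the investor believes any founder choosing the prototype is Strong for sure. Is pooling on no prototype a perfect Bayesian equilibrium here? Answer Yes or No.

No

On path, the investor holds the prior and pays 2/9·14 + 7/9·5 = 7. Off path (the prototype), believing Strong, it pays 14.
Strong: no prototype nets 7; the prototype nets 14 − 2 = 12. Strong would deviate.
Weak: no prototype nets 7; the prototype nets 14 − 5 = 9. Weak would deviate.
A type deviates, so pooling fails.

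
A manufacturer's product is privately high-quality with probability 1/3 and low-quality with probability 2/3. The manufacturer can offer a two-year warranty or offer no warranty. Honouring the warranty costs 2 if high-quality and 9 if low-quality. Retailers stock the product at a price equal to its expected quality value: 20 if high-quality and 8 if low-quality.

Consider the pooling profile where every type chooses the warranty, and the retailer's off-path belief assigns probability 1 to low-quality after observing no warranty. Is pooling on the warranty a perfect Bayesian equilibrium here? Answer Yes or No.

No

On path, the retailer holds the prior and pays 1/3·20 + 2/3·8 = 12. Off path (no warranty), believing low-quality, it pays 8.
high-quality: the warranty nets 12 − 2 = 10; no warranty nets 8. high-quality stays.
low-quality: the warranty nets 12 − 9 = 3; no warranty nets 8. low-quality would deviate.
A type deviates, so pooling fails.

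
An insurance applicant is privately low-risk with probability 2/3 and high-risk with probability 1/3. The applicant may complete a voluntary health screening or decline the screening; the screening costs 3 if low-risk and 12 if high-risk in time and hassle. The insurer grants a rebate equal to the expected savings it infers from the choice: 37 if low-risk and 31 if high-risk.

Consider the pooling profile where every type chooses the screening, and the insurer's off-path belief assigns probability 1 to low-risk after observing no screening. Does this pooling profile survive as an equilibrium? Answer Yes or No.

No

On path, the insurer holds the prior and pays 2/3·37 + 1/3·31 = 35. Off path (no screening), believing low-risk, it pays 37.
low-risk: the screening nets 35 − 3 = 32; no screening nets 37. low-risk would deviate.
high-risk: the screening nets 35 − 12 = 23; no screening nets 37. high-risk would deviate.
A type deviates, so pooling fails.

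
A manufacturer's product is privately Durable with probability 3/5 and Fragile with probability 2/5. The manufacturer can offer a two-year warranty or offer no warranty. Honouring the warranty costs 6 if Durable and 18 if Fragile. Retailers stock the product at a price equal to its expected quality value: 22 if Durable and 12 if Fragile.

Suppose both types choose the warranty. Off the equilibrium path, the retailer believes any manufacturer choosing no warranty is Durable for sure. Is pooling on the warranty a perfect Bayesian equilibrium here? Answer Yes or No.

On path, the retailer holds the prior and pays 3/5·22 + 2/5·12 = 18. Off path (no warranty), believing Durable, it pays 22.
Durable: the warranty nets 18 − 6 = 12; no warranty nets 22. Durable would deviate.
Fragile: the warranty nets 18 − 18 = 0; no warranty nets 22. Fragile would deviate.
A type deviates, so pooling fails.

No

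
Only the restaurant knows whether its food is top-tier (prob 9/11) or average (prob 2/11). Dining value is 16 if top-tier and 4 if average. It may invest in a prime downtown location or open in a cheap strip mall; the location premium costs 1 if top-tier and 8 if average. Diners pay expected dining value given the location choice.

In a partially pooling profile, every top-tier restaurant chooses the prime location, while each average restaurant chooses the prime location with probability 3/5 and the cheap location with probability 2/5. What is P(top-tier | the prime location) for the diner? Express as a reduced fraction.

P(the prime location) = (9/11)·1 + (2/11)·(3/5) = 51/55.
By Bayes' rule, P(top-tier | the prime location) = (9/11) / (51/55) = 15/17.

15/17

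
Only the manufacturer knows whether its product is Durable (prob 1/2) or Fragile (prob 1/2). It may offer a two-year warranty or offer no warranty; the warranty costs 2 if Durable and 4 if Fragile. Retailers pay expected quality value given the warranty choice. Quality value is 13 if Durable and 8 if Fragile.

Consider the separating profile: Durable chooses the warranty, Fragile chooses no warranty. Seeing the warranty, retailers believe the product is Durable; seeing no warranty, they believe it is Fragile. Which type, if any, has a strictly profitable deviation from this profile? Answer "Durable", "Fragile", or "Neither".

Fragile

The warranty pays 13; no warranty pays 8.
Durable: assigned the warranty, nets 13 − 2 = 11; deviating to no warranty nets 8.
Fragile: assigned no warranty, nets 8; deviating to the warranty nets 13 − 4 = 9.
The Fragile type gains 1 by deviating.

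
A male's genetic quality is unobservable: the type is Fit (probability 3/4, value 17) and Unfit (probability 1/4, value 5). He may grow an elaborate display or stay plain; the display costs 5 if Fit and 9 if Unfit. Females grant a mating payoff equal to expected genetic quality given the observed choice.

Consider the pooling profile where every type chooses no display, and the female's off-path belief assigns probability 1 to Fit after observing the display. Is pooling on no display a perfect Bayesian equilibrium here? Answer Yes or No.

On path, the female holds the prior and pays 3/4·17 + 1/4·5 = 14. Off path (the display), believing Fit, it pays 17.
Fit: no display nets 14; the display nets 17 − 5 = 12. Fit stays.
Unfit: no display nets 14; the display nets 17 − 9 = 8. Unfit stays.
No type deviates, so pooling is sustained.

Yes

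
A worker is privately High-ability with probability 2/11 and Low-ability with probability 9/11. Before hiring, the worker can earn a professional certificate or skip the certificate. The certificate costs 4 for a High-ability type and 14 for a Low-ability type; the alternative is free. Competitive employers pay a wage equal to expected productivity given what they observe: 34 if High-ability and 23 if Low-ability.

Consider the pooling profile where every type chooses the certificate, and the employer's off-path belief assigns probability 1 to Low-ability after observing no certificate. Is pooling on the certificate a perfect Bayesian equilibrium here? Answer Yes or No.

On path, the employer holds the prior and pays 2/11·34 + 9/11·23 = 25. Off path (no certificate), believing Low-ability, it pays 23.
High-ability: the certificate nets 25 − 4 = 21; no certificate nets 23. High-ability would deviate.
Low-ability: the certificate nets 25 − 14 = 11; no certificate nets 23. Low-ability would deviate.
A type deviates, so pooling fails.

No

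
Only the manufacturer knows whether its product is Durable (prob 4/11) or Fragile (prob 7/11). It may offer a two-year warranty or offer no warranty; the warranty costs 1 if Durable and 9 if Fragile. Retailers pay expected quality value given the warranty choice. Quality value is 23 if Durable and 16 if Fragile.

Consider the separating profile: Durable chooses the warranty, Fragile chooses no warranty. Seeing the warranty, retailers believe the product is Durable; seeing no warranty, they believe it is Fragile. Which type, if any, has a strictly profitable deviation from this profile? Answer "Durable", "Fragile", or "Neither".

Neither

The warranty pays 23; no warranty pays 16.
Durable: assigned the warranty, nets 23 − 1 = 22; deviating to no warranty nets 16.
Fragile: assigned no warranty, nets 16; deviating to the warranty nets 23 − 9 = 14.
Both types strictly prefer their assigned action; no profitable deviation.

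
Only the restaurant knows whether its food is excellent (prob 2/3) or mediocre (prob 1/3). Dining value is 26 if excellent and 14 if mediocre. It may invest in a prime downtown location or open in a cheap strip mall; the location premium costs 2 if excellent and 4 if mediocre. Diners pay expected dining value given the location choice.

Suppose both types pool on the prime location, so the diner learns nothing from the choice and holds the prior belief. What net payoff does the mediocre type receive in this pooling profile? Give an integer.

18

Pooled price premium = 2/3·26 + 1/3·14 = 22.
mediocre pays cost 4 for the prime location, so net payoff = 22 − 4 = 18.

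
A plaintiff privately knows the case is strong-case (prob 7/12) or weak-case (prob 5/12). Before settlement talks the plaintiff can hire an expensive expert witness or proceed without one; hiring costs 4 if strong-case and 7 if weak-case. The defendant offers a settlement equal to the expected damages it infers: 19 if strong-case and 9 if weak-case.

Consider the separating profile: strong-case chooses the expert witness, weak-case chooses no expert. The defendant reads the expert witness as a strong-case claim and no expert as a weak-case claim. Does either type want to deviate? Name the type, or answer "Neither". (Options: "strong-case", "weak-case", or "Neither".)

The expert witness pays 19; no expert pays 9.
strong-case: assigned the expert witness, nets 19 − 4 = 15; deviating to no expert nets 9.
weak-case: assigned no expert, nets 9; deviating to the expert witness nets 19 − 7 = 12.
The weak-case type gains 3 by deviating.

weak-case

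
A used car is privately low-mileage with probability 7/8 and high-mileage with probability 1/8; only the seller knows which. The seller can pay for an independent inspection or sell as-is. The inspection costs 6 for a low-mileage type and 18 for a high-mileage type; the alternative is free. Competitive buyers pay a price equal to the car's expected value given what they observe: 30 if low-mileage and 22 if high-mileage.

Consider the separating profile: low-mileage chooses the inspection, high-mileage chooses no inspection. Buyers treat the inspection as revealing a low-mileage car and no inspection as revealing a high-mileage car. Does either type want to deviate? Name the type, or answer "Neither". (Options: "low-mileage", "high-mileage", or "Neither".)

Neither

The inspection pays 30; no inspection pays 22.
low-mileage: assigned the inspection, nets 30 − 6 = 24; deviating to no inspection nets 22.
high-mileage: assigned no inspection, nets 22; deviating to the inspection nets 30 − 18 = 12.
Both types strictly prefer their assigned action; no profitable deviation.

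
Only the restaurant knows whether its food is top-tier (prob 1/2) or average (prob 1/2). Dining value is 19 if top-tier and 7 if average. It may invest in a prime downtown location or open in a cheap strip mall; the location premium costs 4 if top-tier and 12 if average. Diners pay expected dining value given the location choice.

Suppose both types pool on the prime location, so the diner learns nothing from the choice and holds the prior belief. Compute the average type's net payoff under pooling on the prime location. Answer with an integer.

1

Pooled price premium = 1/2·19 + 1/2·7 = 13.
average pays cost 12 for the prime location, so net payoff = 13 − 12 = 1.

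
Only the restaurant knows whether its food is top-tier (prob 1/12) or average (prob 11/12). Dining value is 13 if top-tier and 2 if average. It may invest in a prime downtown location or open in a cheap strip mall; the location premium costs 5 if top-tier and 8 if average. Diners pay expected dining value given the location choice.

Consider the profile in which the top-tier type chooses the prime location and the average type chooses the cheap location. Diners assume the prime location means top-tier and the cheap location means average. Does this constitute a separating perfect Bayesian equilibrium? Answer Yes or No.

Under these beliefs, the prime location earns price premium 13 and the cheap location earns price premium 2.
top-tier: the prime location nets 13 − 5 = 8; the cheap location nets 2. top-tier prefers the prime location.
average: the prime location nets 13 − 8 = 5; the cheap location nets 2. average would deviate to the prime location.
average has a profitable deviation, so the profile is not an equilibrium.

No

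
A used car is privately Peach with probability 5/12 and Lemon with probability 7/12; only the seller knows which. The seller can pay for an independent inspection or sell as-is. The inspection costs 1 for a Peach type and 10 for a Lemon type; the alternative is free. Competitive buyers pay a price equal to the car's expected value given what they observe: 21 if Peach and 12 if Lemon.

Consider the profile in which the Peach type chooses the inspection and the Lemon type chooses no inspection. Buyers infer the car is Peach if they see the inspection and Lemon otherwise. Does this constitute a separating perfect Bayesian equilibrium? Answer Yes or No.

Under these beliefs, the inspection earns price 21 and no inspection earns price 12.
Peach: the inspection nets 21 − 1 = 20; no inspection nets 12. Peach prefers the inspection.
Lemon: the inspection nets 21 − 10 = 11; no inspection nets 12. Lemon prefers no inspection.
Neither type deviates, so the separating profile is an equilibrium.

Yes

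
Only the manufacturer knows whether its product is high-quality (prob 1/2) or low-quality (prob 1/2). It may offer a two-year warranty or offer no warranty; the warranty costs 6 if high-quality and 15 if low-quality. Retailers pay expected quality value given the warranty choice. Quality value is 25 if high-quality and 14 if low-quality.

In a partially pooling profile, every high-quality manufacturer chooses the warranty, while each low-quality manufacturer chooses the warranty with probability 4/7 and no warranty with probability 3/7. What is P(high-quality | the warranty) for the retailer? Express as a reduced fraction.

P(the warranty) = (1/2)·1 + (1/2)·(4/7) = 11/14.
By Bayes' rule, P(high-quality | the warranty) = (1/2) / (11/14) = 7/11.

7/11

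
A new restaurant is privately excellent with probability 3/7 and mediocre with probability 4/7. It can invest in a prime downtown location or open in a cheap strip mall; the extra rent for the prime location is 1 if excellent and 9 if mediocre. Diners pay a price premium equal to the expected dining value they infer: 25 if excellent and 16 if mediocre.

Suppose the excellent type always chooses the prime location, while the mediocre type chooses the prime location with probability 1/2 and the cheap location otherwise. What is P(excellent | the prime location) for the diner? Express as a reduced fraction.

P(the prime location) = (3/7)·1 + (4/7)·(1/2) = 5/7.
By Bayes' rule, P(excellent | the prime location) = (3/7) / (5/7) = 3/5.

3/5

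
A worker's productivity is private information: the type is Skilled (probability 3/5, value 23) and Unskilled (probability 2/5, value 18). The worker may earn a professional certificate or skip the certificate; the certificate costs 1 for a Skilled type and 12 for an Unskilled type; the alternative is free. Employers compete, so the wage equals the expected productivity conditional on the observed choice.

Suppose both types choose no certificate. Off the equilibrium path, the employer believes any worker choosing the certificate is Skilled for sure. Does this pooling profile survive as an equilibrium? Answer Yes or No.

On path, the employer holds the prior and pays 3/5·23 + 2/5·18 = 21. Off path (the certificate), believing Skilled, it pays 23.
Skilled: no certificate nets 21; the certificate nets 23 − 1 = 22. Skilled would deviate.
Unskilled: no certificate nets 21; the certificate nets 23 − 12 = 11. Unskilled stays.
A type deviates, so pooling fails.

No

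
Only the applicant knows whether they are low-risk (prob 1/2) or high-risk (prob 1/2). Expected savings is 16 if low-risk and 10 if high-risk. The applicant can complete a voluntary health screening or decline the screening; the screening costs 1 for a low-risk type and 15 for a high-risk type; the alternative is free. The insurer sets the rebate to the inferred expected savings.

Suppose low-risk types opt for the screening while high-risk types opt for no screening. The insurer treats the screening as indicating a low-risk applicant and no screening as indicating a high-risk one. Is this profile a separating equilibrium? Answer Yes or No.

Under these beliefs, the screening earns rebate 16 and no screening earns rebate 10.
low-risk: the screening nets 16 − 1 = 15; no screening nets 10. low-risk prefers the screening.
high-risk: the screening nets 16 − 15 = 1; no screening nets 10. high-risk prefers no screening.
Neither type deviates, so the separating profile is an equilibrium.

Yes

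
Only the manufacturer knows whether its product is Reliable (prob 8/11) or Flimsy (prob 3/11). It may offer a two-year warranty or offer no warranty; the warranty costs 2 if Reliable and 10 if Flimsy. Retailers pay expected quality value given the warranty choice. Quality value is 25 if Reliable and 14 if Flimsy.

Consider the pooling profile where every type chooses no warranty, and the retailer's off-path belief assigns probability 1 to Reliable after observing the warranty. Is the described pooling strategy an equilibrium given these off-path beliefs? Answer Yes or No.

On path, the retailer holds the prior and pays 8/11·25 + 3/11·14 = 22. Off path (the warranty), believing Reliable, it pays 25.
Reliable: no warranty nets 22; the warranty nets 25 − 2 = 23. Reliable would deviate.
Flimsy: no warranty nets 22; the warranty nets 25 − 10 = 15. Flimsy stays.
A type deviates, so pooling fails.

No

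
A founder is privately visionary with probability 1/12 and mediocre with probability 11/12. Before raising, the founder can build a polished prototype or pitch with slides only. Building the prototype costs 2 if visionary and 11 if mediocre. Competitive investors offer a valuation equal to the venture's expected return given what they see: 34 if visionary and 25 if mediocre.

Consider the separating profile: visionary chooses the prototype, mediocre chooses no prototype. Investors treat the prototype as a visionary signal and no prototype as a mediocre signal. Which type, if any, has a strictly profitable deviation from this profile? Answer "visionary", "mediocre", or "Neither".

Neither

The prototype pays 34; no prototype pays 25.
visionary: assigned the prototype, nets 34 − 2 = 32; deviating to no prototype nets 25.
mediocre: assigned no prototype, nets 25; deviating to the prototype nets 34 − 11 = 23.
Both types strictly prefer their assigned action; no profitable deviation.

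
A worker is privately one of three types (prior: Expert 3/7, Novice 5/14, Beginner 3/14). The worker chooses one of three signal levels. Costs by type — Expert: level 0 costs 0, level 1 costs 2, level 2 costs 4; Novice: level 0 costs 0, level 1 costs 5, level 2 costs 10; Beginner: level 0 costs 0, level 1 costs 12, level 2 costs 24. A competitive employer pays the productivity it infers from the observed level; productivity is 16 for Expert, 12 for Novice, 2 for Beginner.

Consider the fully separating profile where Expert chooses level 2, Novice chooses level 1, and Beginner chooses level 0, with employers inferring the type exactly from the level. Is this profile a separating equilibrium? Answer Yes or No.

Yes

Separating wages: level 2 → 16, level 1 → 12, level 0 → 2.
Expert (assigned level 2): level 0: 2 − 0 = 2; level 1: 12 − 2 = 10; level 2: 16 − 4 = 12. Expert stays.
Novice (assigned level 1): level 0: 2 − 0 = 2; level 1: 12 − 5 = 7; level 2: 16 − 10 = 6. Novice stays.
Beginner (assigned level 0): level 0: 2 − 0 = 2; level 1: 12 − 12 = 0; level 2: 16 − 24 = -8. Beginner stays.
Every type prefers its assigned level; separation holds.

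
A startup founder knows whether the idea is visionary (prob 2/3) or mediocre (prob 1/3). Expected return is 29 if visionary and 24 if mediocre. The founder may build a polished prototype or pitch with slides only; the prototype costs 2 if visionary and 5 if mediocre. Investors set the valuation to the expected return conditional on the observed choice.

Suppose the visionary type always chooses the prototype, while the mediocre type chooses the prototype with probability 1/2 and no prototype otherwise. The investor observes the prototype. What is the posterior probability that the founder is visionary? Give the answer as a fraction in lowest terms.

P(the prototype) = (2/3)·1 + (1/3)·(1/2) = 5/6.
By Bayes' rule, P(visionary | the prototype) = (2/3) / (5/6) = 4/5.

4/5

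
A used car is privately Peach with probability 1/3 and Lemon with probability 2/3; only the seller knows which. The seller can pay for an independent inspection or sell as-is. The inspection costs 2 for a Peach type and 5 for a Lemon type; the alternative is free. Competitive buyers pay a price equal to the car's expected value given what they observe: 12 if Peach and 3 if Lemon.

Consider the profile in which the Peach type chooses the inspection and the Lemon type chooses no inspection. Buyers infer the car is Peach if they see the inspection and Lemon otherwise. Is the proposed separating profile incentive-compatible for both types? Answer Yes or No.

No

Under these beliefs, the inspection earns price 12 and no inspection earns price 3.
Peach: the inspection nets 12 − 2 = 10; no inspection nets 3. Peach prefers the inspection.
Lemon: the inspection nets 12 − 5 = 7; no inspection nets 3. Lemon would deviate to the inspection.
Lemon has a profitable deviation, so the profile is not an equilibrium.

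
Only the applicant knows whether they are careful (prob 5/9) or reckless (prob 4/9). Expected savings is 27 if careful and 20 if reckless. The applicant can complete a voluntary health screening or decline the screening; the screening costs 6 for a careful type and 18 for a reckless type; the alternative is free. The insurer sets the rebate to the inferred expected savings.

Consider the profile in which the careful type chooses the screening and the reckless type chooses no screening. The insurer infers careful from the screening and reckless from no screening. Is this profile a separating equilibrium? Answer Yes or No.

Under these beliefs, the screening earns rebate 27 and no screening earns rebate 20.
careful: the screening nets 27 − 6 = 21; no screening nets 20. careful prefers the screening.
reckless: the screening nets 27 − 18 = 9; no screening nets 20. reckless prefers no screening.
Neither type deviates, so the separating profile is an equilibrium.

Yes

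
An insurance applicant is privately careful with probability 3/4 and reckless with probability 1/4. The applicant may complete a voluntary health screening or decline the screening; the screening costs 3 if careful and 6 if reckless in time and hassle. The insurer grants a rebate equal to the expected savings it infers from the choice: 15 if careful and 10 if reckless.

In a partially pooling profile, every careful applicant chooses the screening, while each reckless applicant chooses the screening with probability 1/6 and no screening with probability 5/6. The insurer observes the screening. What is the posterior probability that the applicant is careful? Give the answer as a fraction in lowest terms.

P(the screening) = (3/4)·1 + (1/4)·(1/6) = 19/24.
By Bayes' rule, P(careful | the screening) = (3/4) / (19/24) = 18/19.

18/19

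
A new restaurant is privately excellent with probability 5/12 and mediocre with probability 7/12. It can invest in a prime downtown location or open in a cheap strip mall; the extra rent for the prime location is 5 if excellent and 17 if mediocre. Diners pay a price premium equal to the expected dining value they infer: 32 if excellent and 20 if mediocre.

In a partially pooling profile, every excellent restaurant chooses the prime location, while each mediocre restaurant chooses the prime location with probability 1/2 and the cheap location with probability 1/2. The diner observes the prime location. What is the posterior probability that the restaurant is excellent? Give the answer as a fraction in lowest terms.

10/17

P(the prime location) = (5/12)·1 + (7/12)·(1/2) = 17/24.
By Bayes' rule, P(excellent | the prime location) = (5/12) / (17/24) = 10/17.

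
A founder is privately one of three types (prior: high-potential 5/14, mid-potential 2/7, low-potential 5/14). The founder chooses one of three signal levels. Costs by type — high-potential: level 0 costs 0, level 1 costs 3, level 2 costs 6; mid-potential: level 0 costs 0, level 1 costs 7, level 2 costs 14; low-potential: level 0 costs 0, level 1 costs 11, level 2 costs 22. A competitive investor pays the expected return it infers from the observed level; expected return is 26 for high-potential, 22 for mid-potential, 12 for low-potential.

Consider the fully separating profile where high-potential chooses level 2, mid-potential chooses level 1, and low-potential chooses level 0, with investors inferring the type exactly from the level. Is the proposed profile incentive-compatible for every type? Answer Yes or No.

Yes

Separating valuations: level 2 → 26, level 1 → 22, level 0 → 12.
high-potential (assigned level 2): level 0: 12 − 0 = 12; level 1: 22 − 3 = 19; level 2: 26 − 6 = 20. high-potential stays.
mid-potential (assigned level 1): level 0: 12 − 0 = 12; level 1: 22 − 7 = 15; level 2: 26 − 14 = 12. mid-potential stays.
low-potential (assigned level 0): level 0: 12 − 0 = 12; level 1: 22 − 11 = 11; level 2: 26 − 22 = 4. low-potential stays.
Every type prefers its assigned level; separation holds.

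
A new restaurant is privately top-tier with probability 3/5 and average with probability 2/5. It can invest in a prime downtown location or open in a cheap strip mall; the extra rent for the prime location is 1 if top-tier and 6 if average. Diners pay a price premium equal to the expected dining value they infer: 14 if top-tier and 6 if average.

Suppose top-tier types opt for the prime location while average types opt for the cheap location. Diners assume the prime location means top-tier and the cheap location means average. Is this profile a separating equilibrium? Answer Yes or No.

No

Under these beliefs, the prime location earns price premium 14 and the cheap location earns price premium 6.
top-tier: the prime location nets 14 − 1 = 13; the cheap location nets 6. top-tier prefers the prime location.
average: the prime location nets 14 − 6 = 8; the cheap location nets 6. average would deviate to the prime location.
average has a profitable deviation, so the profile is not an equilibrium.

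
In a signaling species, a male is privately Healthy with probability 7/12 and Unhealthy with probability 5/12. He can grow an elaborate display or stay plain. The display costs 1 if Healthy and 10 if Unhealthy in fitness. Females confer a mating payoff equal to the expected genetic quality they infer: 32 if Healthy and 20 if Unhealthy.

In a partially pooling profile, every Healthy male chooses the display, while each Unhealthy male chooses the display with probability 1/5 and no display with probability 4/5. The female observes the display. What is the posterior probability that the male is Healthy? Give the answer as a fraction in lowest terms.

7/8

P(the display) = (7/12)·1 + (5/12)·(1/5) = 2/3.
By Bayes' rule, P(Healthy | the display) = (7/12) / (2/3) = 7/8.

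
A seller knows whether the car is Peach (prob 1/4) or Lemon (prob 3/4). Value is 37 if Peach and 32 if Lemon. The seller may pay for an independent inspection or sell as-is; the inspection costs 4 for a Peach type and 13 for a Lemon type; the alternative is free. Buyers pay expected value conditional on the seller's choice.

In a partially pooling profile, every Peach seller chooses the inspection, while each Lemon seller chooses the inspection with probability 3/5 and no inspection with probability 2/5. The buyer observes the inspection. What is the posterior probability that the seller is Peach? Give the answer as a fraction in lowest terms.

5/14

P(the inspection) = (1/4)·1 + (3/4)·(3/5) = 7/10.
By Bayes' rule, P(Peach | the inspection) = (1/4) / (7/10) = 5/14.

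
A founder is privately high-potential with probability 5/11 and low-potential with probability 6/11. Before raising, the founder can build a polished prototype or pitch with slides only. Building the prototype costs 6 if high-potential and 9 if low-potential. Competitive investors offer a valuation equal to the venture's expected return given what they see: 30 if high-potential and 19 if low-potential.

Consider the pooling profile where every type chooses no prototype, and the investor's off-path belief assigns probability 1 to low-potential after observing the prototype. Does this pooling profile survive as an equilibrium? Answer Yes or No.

On path, the investor holds the prior and pays 5/11·30 + 6/11·19 = 24. Off path (the prototype), believing low-potential, it pays 19.
high-potential: no prototype nets 24; the prototype nets 19 − 6 = 13. high-potential stays.
low-potential: no prototype nets 24; the prototype nets 19 − 9 = 10. low-potential stays.
No type deviates, so pooling is sustained.

Yes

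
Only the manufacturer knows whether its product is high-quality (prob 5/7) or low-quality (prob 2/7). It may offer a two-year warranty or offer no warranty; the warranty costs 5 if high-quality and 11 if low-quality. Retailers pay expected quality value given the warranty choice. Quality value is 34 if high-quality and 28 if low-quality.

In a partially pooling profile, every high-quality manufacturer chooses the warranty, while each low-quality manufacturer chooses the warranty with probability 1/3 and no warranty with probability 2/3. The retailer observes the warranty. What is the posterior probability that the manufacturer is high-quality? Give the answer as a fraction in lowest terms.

P(the warranty) = (5/7)·1 + (2/7)·(1/3) = 17/21.
By Bayes' rule, P(high-quality | the warranty) = (5/7) / (17/21) = 15/17.

15/17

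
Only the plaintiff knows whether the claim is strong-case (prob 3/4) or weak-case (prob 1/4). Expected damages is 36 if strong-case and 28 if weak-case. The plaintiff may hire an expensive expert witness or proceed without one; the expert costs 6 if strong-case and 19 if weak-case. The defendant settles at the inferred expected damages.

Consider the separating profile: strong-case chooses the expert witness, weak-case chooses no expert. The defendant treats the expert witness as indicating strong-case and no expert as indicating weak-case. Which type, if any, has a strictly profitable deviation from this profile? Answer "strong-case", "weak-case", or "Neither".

The expert witness pays 36; no expert pays 28.
strong-case: assigned the expert witness, nets 36 − 6 = 30; deviating to no expert nets 28.
weak-case: assigned no expert, nets 28; deviating to the expert witness nets 36 − 19 = 17.
Both types strictly prefer their assigned action; no profitable deviation.

Neither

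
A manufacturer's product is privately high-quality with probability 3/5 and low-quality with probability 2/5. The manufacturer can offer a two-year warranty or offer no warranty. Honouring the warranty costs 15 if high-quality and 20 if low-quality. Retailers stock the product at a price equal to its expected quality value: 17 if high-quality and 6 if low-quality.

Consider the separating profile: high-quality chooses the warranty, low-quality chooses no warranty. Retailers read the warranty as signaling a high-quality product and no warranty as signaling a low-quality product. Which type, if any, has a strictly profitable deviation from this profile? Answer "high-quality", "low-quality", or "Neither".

high-quality

The warranty pays 17; no warranty pays 6.
high-quality: assigned the warranty, nets 17 − 15 = 2; deviating to no warranty nets 6.
low-quality: assigned no warranty, nets 6; deviating to the warranty nets 17 − 20 = -3.
The high-quality type gains 4 by deviating.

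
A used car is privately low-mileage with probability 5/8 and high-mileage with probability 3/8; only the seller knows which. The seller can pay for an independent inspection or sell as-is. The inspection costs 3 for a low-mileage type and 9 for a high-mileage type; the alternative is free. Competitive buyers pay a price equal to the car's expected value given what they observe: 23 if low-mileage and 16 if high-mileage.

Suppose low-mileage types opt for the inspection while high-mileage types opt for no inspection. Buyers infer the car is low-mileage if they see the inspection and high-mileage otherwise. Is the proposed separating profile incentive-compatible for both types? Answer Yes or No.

Yes

Under these beliefs, the inspection earns price 23 and no inspection earns price 16.
low-mileage: the inspection nets 23 − 3 = 20; no inspection nets 16. low-mileage prefers the inspection.
high-mileage: the inspection nets 23 − 9 = 14; no inspection nets 16. high-mileage prefers no inspection.
Neither type deviates, so the separating profile is an equilibrium.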